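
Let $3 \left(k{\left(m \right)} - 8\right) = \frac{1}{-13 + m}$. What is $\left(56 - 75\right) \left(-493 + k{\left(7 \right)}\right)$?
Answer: $\frac{165889}{18} \approx 9216.1$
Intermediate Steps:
$k{\left(m \right)} = 8 + \frac{1}{3 \left(-13 + m\right)}$
$\left(56 - 75\right) \left(-493 + k{\left(7 \right)}\right) = \left(56 - 75\right) \left(-493 + \frac{-311 + 24 \cdot 7}{3 \left(-13 + 7\right)}\right) = - 19 \left(-493 + \frac{-311 + 168}{3 \left(-6\right)}\right) = - 19 \left(-493 + \frac{1}{3} \left(- \frac{1}{6}\right) \left(-143\right)\right) = - 19 \left(-493 + \frac{143}{18}\right) = \left(-19\right) \left(- \frac{8731}{18}\right) = \frac{165889}{18}$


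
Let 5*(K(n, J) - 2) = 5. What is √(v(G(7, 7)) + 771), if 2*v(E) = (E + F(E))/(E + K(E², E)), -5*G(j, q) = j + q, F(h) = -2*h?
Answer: √778 ≈ 27.893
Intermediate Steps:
K(n, J) = 3 (K(n, J) = 2 + (⅕)*5 = 2 + 1 = 3)
G(j, q) = -j/5 - q/5 (G(j, q) = -(j + q)/5 = -j/5 - q/5)
v(E) = -E/(2*(3 + E)) (v(E) = ((E - 2*E)/(E + 3))/2 = ((-E)/(3 + E))/2 = (-E/(3 + E))/2 = -E/(2*(3 + E)))
√(v(G(7, 7)) + 771) = √(-(-⅕*7 - ⅕*7)/(6 + 2*(-⅕*7 - ⅕*7)) + 771) = √(-(-7/5 - 7/5)/(6 + 2*(-7/5 - 7/5)) + 771) = √(-1*(-14/5)/(6 + 2*(-14/5)) + 771) = √(-1*(-14/5)/(6 - 28/5) + 771) = √(-1*(-14/5)/⅖ + 771) = √(-1*(-14/5)*5/2 + 771) = √(7 + 771) = √778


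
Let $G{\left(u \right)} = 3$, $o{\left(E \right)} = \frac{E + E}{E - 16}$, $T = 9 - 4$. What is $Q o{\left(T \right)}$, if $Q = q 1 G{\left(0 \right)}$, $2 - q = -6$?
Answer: $- \frac{240}{11} \approx -21.818$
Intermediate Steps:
$q = 8$ ($q = 2 - -6 = 2 + 6 = 8$)
$T = 5$ ($T = 9 - 4 = 5$)
$o{\left(E \right)} = \frac{2 E}{-16 + E}$
$Q = 24$ ($Q = 8 \cdot 1 \cdot 3 = 8 \cdot 3 = 24$)
$Q o{\left(T \right)} = 24 \cdot 2 \cdot 5 \frac{1}{-16 + 5} = 24 \cdot 2 \cdot 5 \frac{1}{-11} = 24 \cdot 2 \cdot 5 \left(- \frac{1}{11}\right) = 24 \left(- \frac{10}{11}\right) = - \frac{240}{11}$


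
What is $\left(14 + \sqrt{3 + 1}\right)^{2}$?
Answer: $256$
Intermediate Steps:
$\left(14 + \sqrt{3 + 1}\right)^{2} = \left(14 + \sqrt{4}\right)^{2} = \left(14 + 2\right)^{2} = 16^{2} = 256$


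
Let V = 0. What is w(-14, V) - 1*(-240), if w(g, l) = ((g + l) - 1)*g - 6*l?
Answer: 450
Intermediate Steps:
w(g, l) = -6*l + g*(-1 + g + l) (w(g, l) = (-1 + g + l)*g - 6*l = g*(-1 + g + l) - 6*l = -6*l + g*(-1 + g + l))
w(-14, V) - 1*(-240) = ((-14)² - 1*(-14) - 6*0 - 14*0) - 1*(-240) = (196 + 14 + 0 + 0) + 240 = 210 + 240 = 450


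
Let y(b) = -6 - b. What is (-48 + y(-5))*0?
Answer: 0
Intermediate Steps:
(-48 + y(-5))*0 = (-48 + (-6 - 1*(-5)))*0 = (-48 + (-6 + 5))*0 = (-48 - 1)*0 = -49*0 = 0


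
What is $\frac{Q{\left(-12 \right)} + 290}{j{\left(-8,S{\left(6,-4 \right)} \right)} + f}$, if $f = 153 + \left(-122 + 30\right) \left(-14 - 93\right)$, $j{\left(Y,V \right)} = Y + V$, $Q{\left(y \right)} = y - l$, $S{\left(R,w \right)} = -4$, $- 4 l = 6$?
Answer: $\frac{559}{19970} \approx 0.027992$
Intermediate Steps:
$l = - \frac{3}{2}$ ($l = \left(- \frac{1}{4}\right) 6 = - \frac{3}{2} \approx -1.5$)
$Q{\left(y \right)} = \frac{3}{2} + y$ ($Q{\left(y \right)} = y - - \frac{3}{2} = y + \frac{3}{2} = \frac{3}{2} + y$)
$j{\left(Y,V \right)} = V + Y$
$f = 9997$ ($f = 153 - -9844 = 153 + 9844 = 9997$)
$\frac{Q{\left(-12 \right)} + 290}{j{\left(-8,S{\left(6,-4 \right)} \right)} + f} = \frac{\left(\frac{3}{2} - 12\right) + 290}{\left(-4 - 8\right) + 9997} = \frac{- \frac{21}{2} + 290}{-12 + 9997} = \frac{559}{2 \cdot 9985} = \frac{559}{2} \cdot \frac{1}{9985} = \frac{559}{19970}$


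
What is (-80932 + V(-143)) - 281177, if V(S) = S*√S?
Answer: -362109 - 143*I*√143 ≈ -3.6211e+5 - 1710.0*I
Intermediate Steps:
V(S) = S^(3/2)
(-80932 + V(-143)) - 281177 = (-80932 + (-143)^(3/2)) - 281177 = (-80932 - 143*I*√143) - 281177 = -362109 - 143*I*√143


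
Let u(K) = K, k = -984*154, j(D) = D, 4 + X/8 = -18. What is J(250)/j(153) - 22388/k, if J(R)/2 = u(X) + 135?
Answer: -750049/1932084 ≈ -0.38821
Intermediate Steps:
X = -176 (X = -32 + 8*(-18) = -32 - 144 = -176)
k = -151536
J(R) = -82 (J(R) = 2*(-176 + 135) = 2*(-41) = -82)
J(250)/j(153) - 22388/k = -82/153 - 22388/(-151536) = -82*1/153 - 22388*(-1/151536) = -82/153 + 5597/37884 = -750049/1932084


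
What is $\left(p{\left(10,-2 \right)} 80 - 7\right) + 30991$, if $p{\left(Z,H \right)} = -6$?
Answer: $30504$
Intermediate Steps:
$\left(p{\left(10,-2 \right)} 80 - 7\right) + 30991 = \left(\left(-6\right) 80 - 7\right) + 30991 = \left(-480 - 7\right) + 30991 = -487 + 30991 = 30504$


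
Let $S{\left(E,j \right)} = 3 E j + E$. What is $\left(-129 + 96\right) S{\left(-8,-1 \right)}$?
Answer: $-528$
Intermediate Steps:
$S{\left(E,j \right)} = E + 3 E j$ ($S{\left(E,j \right)} = 3 E j + E = E + 3 E j$)
$\left(-129 + 96\right) S{\left(-8,-1 \right)} = \left(-129 + 96\right) \left(- 8 \left(1 + 3 \left(-1\right)\right)\right) = - 33 \left(- 8 \left(1 - 3\right)\right) = - 33 \left(\left(-8\right) \left(-2\right)\right) = \left(-33\right) 16 = -528$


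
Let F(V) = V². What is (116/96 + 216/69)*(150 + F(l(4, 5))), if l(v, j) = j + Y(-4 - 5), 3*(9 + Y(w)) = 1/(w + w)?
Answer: 1160351155/1609632 ≈ 720.88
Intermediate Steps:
Y(w) = -9 + 1/(6*w) (Y(w) = -9 + 1/(3*(w + w)) = -9 + 1/(3*((2*w))) = -9 + (1/(2*w))/3 = -9 + 1/(6*w))
l(v, j) = -487/54 + j (l(v, j) = j + (-9 + 1/(6*(-4 - 5))) = j + (-9 + (⅙)/(-9)) = j + (-9 + (⅙)*(-⅑)) = j + (-9 - 1/54) = j - 487/54 = -487/54 + j)
(116/96 + 216/69)*(150 + F(l(4, 5))) = (116/96 + 216/69)*(150 + (-487/54 + 5)²) = (116*(1/96) + 216*(1/69))*(150 + (-217/54)²) = (29/24 + 72/23)*(150 + 47089/2916) = (2395/552)*(484489/2916) = 1160351155/1609632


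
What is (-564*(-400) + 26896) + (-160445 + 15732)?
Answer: 107783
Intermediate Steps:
(-564*(-400) + 26896) + (-160445 + 15732) = (225600 + 26896) - 144713 = 252496 - 144713 = 107783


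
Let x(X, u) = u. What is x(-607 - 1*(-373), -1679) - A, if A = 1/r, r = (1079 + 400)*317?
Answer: -787187398/468843 ≈ -1679.0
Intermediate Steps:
r = 468843 (r = 1479*317 = 468843)
A = 1/468843 ≈ 2.1329e-6
x(-607 - 1*(-373), -1679) - A = -1679 - 1*1/468843 = -1679 - 1/468843 = -787187398/468843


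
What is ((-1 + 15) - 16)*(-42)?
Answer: 84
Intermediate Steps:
((-1 + 15) - 16)*(-42) = (14 - 16)*(-42) = -2*(-42) = 84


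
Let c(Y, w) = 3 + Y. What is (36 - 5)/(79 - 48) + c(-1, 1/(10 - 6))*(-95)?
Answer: -189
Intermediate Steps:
(36 - 5)/(79 - 48) + c(-1, 1/(10 - 6))*(-95) = (36 - 5)/(79 - 48) + (3 - 1)*(-95) = 31/31 + 2*(-95) = 31*(1/31) - 190 = 1 - 190 = -189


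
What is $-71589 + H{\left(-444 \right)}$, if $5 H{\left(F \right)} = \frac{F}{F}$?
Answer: $- \frac{357944}{5} \approx -71589.0$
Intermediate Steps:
$H{\left(F \right)} = \frac{1}{5}$ ($H{\left(F \right)} = \frac{F \frac{1}{F}}{5} = \frac{1}{5} \cdot 1 = \frac{1}{5}$)
$-71589 + H{\left(-444 \right)} = -71589 + \frac{1}{5} = - \frac{357944}{5}$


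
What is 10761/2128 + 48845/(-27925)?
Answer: 39311753/11884880 ≈ 3.3077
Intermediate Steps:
10761/2128 + 48845/(-27925) = 10761*(1/2128) + 48845*(-1/27925) = 10761/2128 - 9769/5585 = 39311753/11884880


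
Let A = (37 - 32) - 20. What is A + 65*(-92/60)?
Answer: -344/3 ≈ -114.67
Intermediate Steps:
A = -15 (A = 5 - 20 = -15)
A + 65*(-92/60) = -15 + 65*(-92/60) = -15 + 65*(-92*1/60) = -15 + 65*(-23/15) = -15 - 299/3 = -344/3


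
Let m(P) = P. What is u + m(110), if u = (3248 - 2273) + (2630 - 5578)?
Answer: -1863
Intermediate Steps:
u = -1973 (u = 975 - 2948 = -1973)
u + m(110) = -1973 + 110 = -1863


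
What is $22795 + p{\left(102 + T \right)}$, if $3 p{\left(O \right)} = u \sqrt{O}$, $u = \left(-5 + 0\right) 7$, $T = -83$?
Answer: $22795 - \frac{35 \sqrt{19}}{3} \approx 22744.0$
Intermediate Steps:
$u = -35$ ($u = \left(-5\right) 7 = -35$)
$p{\left(O \right)} = - \frac{35 \sqrt{O}}{3}$ ($p{\left(O \right)} = \frac{\left(-35\right) \sqrt{O}}{3} = - \frac{35 \sqrt{O}}{3}$)
$22795 + p{\left(102 + T \right)} = 22795 - \frac{35 \sqrt{102 - 83}}{3} = 22795 - \frac{35 \sqrt{19}}{3}$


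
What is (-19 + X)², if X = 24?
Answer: 25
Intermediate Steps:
(-19 + X)² = (-19 + 24)² = 5² = 25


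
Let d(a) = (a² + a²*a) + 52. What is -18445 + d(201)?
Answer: 8142609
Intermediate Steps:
d(a) = 52 + a² + a³ (d(a) = (a² + a³) + 52 = 52 + a² + a³)
-18445 + d(201) = -18445 + (52 + 201² + 201³) = -18445 + (52 + 40401 + 8120601) = -18445 + 8161054 = 8142609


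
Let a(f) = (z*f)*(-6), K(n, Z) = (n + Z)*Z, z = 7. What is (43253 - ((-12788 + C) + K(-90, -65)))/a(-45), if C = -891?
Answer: 15619/630 ≈ 24.792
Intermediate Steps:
K(n, Z) = Z*(Z + n) (K(n, Z) = (Z + n)*Z = Z*(Z + n))
a(f) = -42*f (a(f) = (7*f)*(-6) = -42*f)
(43253 - ((-12788 + C) + K(-90, -65)))/a(-45) = (43253 - ((-12788 - 891) - 65*(-65 - 90)))/((-42*(-45))) = (43253 - (-13679 - 65*(-155)))/1890 = (43253 - (-13679 + 10075))*(1/1890) = (43253 - 1*(-3604))*(1/1890) = (43253 + 3604)*(1/1890) = 46857*(1/1890) = 15619/630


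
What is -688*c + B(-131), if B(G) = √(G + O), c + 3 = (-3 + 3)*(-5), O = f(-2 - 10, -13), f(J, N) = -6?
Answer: 2064 + I*√137 ≈ 2064.0 + 11.705*I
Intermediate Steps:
O = -6
c = -3 (c = -3 + (-3 + 3)*(-5) = -3 + 0*(-5) = -3 + 0 = -3)
B(G) = √(-6 + G) (B(G) = √(G - 6) = √(-6 + G))
-688*c + B(-131) = -688*(-3) + √(-6 - 131) = 2064 + √(-137) = 2064 + I*√137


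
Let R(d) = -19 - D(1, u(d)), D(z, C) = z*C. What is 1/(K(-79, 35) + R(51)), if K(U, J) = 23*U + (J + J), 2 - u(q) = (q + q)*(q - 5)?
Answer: 1/2924 ≈ 0.00034200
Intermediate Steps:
u(q) = 2 - 2*q*(-5 + q) (u(q) = 2 - (q + q)*(q - 5) = 2 - 2*q*(-5 + q))
D(z, C) = C*z
R(d) = -21 - 10*d + 2*d² (R(d) = -19 - (2 - 2*d² + 10*d) = -19 + (-2 - 10*d + 2*d²) = -21 - 10*d + 2*d²)
K(U, J) = 2*J + 23*U (K(U, J) = 23*U + 2*J = 2*J + 23*U)
1/(K(-79, 35) + R(51)) = 1/((2*35 + 23*(-79)) + (-21 - 10*51 + 2*51²)) = 1/((70 - 1817) + (-21 - 510 + 2*2601)) = 1/(-1747 + (-21 - 510 + 5202)) = 1/(-1747 + 4671) = 1/2924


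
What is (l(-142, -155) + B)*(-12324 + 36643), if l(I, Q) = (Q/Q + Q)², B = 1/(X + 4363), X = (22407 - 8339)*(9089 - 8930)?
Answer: 1292596345534019/2241175 ≈ 5.7675e+8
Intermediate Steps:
X = 2236812 (X = 14068*159 = 2236812)
B = 1/2241175 (B = 1/(2236812 + 4363) = 1/2241175 ≈ 4.4619e-7)
l(I, Q) = (1 + Q)²
(l(-142, -155) + B)*(-12324 + 36643) = ((1 - 155)² + 1/2241175)*(-12324 + 36643) = ((-154)² + 1/2241175)*24319 = (23716 + 1/2241175)*24319 = (53151706301/2241175)*24319 = 1292596345534019/2241175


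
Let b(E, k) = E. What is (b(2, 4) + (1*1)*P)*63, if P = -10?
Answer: -504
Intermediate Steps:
(b(2, 4) + (1*1)*P)*63 = (2 + (1*1)*(-10))*63 = (2 + 1*(-10))*63 = (2 - 10)*63 = -8*63 = -504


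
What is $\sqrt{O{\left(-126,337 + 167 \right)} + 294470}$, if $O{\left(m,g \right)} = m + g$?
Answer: $8 \sqrt{4607} \approx 543.0$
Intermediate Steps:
$O{\left(m,g \right)} = g + m$
$\sqrt{O{\left(-126,337 + 167 \right)} + 294470} = \sqrt{\left(\left(337 + 167\right) - 126\right) + 294470} = \sqrt{\left(504 - 126\right) + 294470} = \sqrt{378 + 294470} = \sqrt{294848} = 8 \sqrt{4607}$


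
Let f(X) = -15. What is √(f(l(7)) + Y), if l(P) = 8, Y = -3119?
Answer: I*√3134 ≈ 55.982*I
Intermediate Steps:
√(f(l(7)) + Y) = √(-15 - 3119) = √(-3134) = I*√3134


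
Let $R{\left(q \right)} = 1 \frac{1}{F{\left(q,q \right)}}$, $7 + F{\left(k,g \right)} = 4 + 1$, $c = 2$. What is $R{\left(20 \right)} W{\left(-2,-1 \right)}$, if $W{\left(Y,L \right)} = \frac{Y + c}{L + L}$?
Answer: $0$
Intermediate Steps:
$W{\left(Y,L \right)} = \frac{2 + Y}{2 L}$ ($W{\left(Y,L \right)} = \frac{Y + 2}{L + L} = \frac{2 + Y}{2 L}$)
$F{\left(k,g \right)} = -2$ ($F{\left(k,g \right)} = -7 + \left(4 + 1\right) = -7 + 5 = -2$)
$R{\left(q \right)} = - \frac{1}{2}$ ($R{\left(q \right)} = 1 \frac{1}{-2} = 1 \left(- \frac{1}{2}\right) = - \frac{1}{2}$)
$R{\left(20 \right)} W{\left(-2,-1 \right)} = - \frac{\frac{1}{2} \frac{1}{-1} \left(2 - 2\right)}{2} = - \frac{\frac{1}{2} \left(-1\right) 0}{2} = \left(- \frac{1}{2}\right) 0 = 0$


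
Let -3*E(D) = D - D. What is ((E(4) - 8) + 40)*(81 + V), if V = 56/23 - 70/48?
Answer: 181004/69 ≈ 2623.2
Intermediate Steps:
E(D) = 0 (E(D) = -(D - D)/3 = -⅓*0 = 0)
V = 539/552 (V = 56*(1/23) - 70*1/48 = 56/23 - 35/24 = 539/552 ≈ 0.97645)
((E(4) - 8) + 40)*(81 + V) = ((0 - 8) + 40)*(81 + 539/552) = (-8 + 40)*(45251/552) = 32*(45251/552) = 181004/69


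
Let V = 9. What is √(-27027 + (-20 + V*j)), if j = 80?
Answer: I*√26327 ≈ 162.26*I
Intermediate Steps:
√(-27027 + (-20 + V*j)) = √(-27027 + (-20 + 9*80)) = √(-27027 + (-20 + 720)) = √(-27027 + 700) = √(-26327) = I*√26327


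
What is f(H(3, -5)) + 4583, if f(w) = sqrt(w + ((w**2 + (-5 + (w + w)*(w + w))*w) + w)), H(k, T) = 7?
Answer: 4583 + 10*sqrt(14) ≈ 4620.4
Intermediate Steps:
f(w) = sqrt(w**2 + 2*w + w*(-5 + 4*w**2)) (f(w) = sqrt(w + ((w**2 + (-5 + (2*w)*(2*w))*w) + w)) = sqrt(w + ((w**2 + (-5 + 4*w**2)*w) + w)) = sqrt(w + ((w**2 + w*(-5 + 4*w**2)) + w)) = sqrt(w + (w + w**2 + w*(-5 + 4*w**2))) = sqrt(w**2 + 2*w + w*(-5 + 4*w**2)))
f(H(3, -5)) + 4583 = sqrt(7*(-3 + 7 + 4*7**2)) + 4583 = sqrt(7*(-3 + 7 + 4*49)) + 4583 = sqrt(7*(-3 + 7 + 196)) + 4583 = sqrt(7*200) + 4583 = sqrt(1400) + 4583 = 10*sqrt(14) + 4583 = 4583 + 10*sqrt(14)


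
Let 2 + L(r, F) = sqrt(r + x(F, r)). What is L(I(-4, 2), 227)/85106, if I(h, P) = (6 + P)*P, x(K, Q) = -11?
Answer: -1/42553 + sqrt(5)/85106 ≈ 2.7738e-6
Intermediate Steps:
I(h, P) = P*(6 + P)
L(r, F) = -2 + sqrt(-11 + r) (L(r, F) = -2 + sqrt(r - 11) = -2 + sqrt(-11 + r))
L(I(-4, 2), 227)/85106 = (-2 + sqrt(-11 + 2*(6 + 2)))/85106 = (-2 + sqrt(-11 + 2*8))*(1/85106) = (-2 + sqrt(-11 + 16))*(1/85106) = (-2 + sqrt(5))*(1/85106) = -1/42553 + sqrt(5)/85106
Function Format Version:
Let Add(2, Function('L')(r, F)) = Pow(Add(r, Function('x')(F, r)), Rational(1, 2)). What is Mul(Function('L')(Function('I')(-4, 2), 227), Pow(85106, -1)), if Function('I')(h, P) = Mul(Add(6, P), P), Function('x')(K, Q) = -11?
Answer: Add(Rational(-1, 42553), Mul(Rational(1, 85106), Pow(5, Rational(1, 2)))) ≈ 2.7738e-6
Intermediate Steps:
Function('I')(h, P) = Mul(P, Add(6, P))
Function('L')(r, F) = Add(-2, Pow(Add(-11, r), Rational(1, 2))) (Function('L')(r, F) = Add(-2, Pow(Add(r, -11), Rational(1, 2))) = Add(-2, Pow(Add(-11, r), Rational(1, 2))))
Mul(Function('L')(Function('I')(-4, 2), 227), Pow(85106, -1)) = Mul(Add(-2, Pow(Add(-11, Mul(2, Add(6, 2))), Rational(1, 2))), Pow(85106, -1)) = Mul(Add(-2, Pow(Add(-11, Mul(2, 8)), Rational(1, 2))), Rational(1, 85106)) = Mul(Add(-2, Pow(Add(-11, 16), Rational(1, 2))), Rational(1, 85106)) = Mul(Add(-2, Pow(5, Rational(1, 2))), Rational(1, 85106)) = Add(Rational(-1, 42553), Mul(Rational(1, 85106), Pow(5, Rational(1, 2))))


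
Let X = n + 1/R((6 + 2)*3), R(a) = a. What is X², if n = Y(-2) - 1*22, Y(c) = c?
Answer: 330625/576 ≈ 574.00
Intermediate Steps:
n = -24 (n = -2 - 1*22 = -2 - 22 = -24)
X = -575/24 (X = -24 + 1/((6 + 2)*3) = -24 + 1/(8*3) = -24 + 1/24 = -575/24 ≈ -23.958)
X² = (-575/24)² = 330625/576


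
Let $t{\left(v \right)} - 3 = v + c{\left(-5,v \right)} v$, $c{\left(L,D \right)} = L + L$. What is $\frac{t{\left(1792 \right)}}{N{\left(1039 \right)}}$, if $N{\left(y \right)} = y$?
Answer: $- \frac{16125}{1039} \approx -15.52$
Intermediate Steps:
$c{\left(L,D \right)} = 2 L$
$t{\left(v \right)} = 3 - 9 v$ ($t{\left(v \right)} = 3 + \left(v + 2 \left(-5\right) v\right) = 3 + \left(v - 10 v\right) = 3 - 9 v$)
$\frac{t{\left(1792 \right)}}{N{\left(1039 \right)}} = \frac{3 - 16128}{1039} = \left(3 - 16128\right) \frac{1}{1039} = \left(-16125\right) \frac{1}{1039} = - \frac{16125}{1039}$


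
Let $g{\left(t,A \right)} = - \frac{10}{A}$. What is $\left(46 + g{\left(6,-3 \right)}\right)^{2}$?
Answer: $\frac{21904}{9} \approx 2433.8$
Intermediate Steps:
$\left(46 + g{\left(6,-3 \right)}\right)^{2} = \left(46 - \frac{10}{-3}\right)^{2} = \left(46 - - \frac{10}{3}\right)^{2} = \left(46 + \frac{10}{3}\right)^{2} = \left(\frac{148}{3}\right)^{2} = \frac{21904}{9}$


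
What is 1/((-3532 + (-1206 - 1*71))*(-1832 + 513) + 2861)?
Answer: 1/6345932 ≈ 1.5758e-7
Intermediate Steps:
1/((-3532 + (-1206 - 1*71))*(-1832 + 513) + 2861) = 1/((-3532 + (-1206 - 71))*(-1319) + 2861) = 1/((-3532 - 1277)*(-1319) + 2861) = 1/(-4809*(-1319) + 2861) = 1/(6343071 + 2861) = 1/6345932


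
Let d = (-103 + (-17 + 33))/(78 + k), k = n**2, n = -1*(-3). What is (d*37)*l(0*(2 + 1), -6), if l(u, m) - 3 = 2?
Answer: -185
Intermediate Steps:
l(u, m) = 5 (l(u, m) = 3 + 2 = 5)
n = 3
k = 9 (k = 3**2 = 9)
d = -1 (d = (-103 + (-17 + 33))/(78 + 9) = (-103 + 16)/87 = -87*1/87 = -1)
(d*37)*l(0*(2 + 1), -6) = -1*37*5 = -37*5 = -185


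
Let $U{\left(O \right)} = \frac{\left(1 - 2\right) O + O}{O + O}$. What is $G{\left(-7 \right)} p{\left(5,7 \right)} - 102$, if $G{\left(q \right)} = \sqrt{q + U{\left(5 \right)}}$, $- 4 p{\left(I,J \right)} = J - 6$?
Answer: $-102 - \frac{i \sqrt{7}}{4} \approx -102.0 - 0.66144 i$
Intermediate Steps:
$p{\left(I,J \right)} = \frac{3}{2} - \frac{J}{4}$ ($p{\left(I,J \right)} = - \frac{J - 6}{4} = - \frac{-6 + J}{4} = \frac{3}{2} - \frac{J}{4}$)
$U{\left(O \right)} = 0$ ($U{\left(O \right)} = \frac{- O + O}{2 O} = 0 \frac{1}{2 O} = 0$)
$G{\left(q \right)} = \sqrt{q}$ ($G{\left(q \right)} = \sqrt{q + 0} = \sqrt{q}$)
$G{\left(-7 \right)} p{\left(5,7 \right)} - 102 = \sqrt{-7} \left(\frac{3}{2} - \frac{7}{4}\right) - 102 = i \sqrt{7} \left(\frac{3}{2} - \frac{7}{4}\right) - 102 = i \sqrt{7} \left(- \frac{1}{4}\right) - 102 = - \frac{i \sqrt{7}}{4} - 102 = -102 - \frac{i \sqrt{7}}{4}$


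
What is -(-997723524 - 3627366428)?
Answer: 4625089952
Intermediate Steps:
-(-997723524 - 3627366428) = -85981/(1/(-42937 + (31333 - 42188))) = -85981/(1/(-42937 - 10855)) = -85981/(1/(-53792)) = -85981/(-1/53792) = -85981*(-53792) = 4625089952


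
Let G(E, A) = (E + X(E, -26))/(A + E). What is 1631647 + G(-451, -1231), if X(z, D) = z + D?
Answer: 47317779/29 ≈ 1.6316e+6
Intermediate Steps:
X(z, D) = D + z
G(E, A) = (-26 + 2*E)/(A + E) (G(E, A) = (E + (-26 + E))/(A + E) = (-26 + 2*E)/(A + E))
1631647 + G(-451, -1231) = 1631647 + 2*(-13 - 451)/(-1231 - 451) = 1631647 + 2*(-464)/(-1682) = 1631647 + 2*(-1/1682)*(-464) = 1631647 + 16/29 = 47317779/29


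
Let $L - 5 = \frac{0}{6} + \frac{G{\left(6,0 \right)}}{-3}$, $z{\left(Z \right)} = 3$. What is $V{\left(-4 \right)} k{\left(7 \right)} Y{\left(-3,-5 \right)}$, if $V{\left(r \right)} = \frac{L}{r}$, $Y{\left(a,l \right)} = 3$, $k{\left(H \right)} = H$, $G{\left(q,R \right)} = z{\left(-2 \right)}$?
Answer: $-21$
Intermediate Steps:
$G{\left(q,R \right)} = 3$
$L = 4$ ($L = 5 + \left(\frac{0}{6} + \frac{3}{-3}\right) = 5 + \left(0 \cdot \frac{1}{6} + 3 \left(- \frac{1}{3}\right)\right) = 5 + \left(0 - 1\right) = 5 - 1 = 4$)
$V{\left(r \right)} = \frac{4}{r}$
$V{\left(-4 \right)} k{\left(7 \right)} Y{\left(-3,-5 \right)} = \frac{4}{-4} \cdot 7 \cdot 3 = 4 \left(- \frac{1}{4}\right) 7 \cdot 3 = \left(-1\right) 7 \cdot 3 = \left(-7\right) 3 = -21$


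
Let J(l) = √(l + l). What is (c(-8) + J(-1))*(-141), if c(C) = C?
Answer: 1128 - 141*I*√2 ≈ 1128.0 - 199.4*I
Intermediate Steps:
J(l) = √2*√l (J(l) = √(2*l) = √2*√l)
(c(-8) + J(-1))*(-141) = (-8 + √2*√(-1))*(-141) = (-8 + √2*I)*(-141) = (-8 + I*√2)*(-141) = 1128 - 141*I*√2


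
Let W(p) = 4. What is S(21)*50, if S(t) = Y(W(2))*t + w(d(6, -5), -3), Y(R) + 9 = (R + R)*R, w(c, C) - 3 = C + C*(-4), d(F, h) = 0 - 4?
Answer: 24750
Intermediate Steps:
d(F, h) = -4
w(c, C) = 3 - 3*C (w(c, C) = 3 + (C + C*(-4)) = 3 + (C - 4*C) = 3 - 3*C)
Y(R) = -9 + 2*R² (Y(R) = -9 + (R + R)*R = -9 + (2*R)*R = -9 + 2*R²)
S(t) = 12 + 23*t (S(t) = (-9 + 2*4²)*t + (3 - 3*(-3)) = (-9 + 2*16)*t + (3 + 9) = (-9 + 32)*t + 12 = 23*t + 12 = 12 + 23*t)
S(21)*50 = (12 + 23*21)*50 = (12 + 483)*50 = 495*50 = 24750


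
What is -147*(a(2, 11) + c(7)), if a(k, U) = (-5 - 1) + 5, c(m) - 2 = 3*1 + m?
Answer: -1617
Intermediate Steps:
c(m) = 5 + m (c(m) = 2 + (3*1 + m) = 2 + (3 + m) = 5 + m)
a(k, U) = -1 (a(k, U) = -6 + 5 = -1)
-147*(a(2, 11) + c(7)) = -147*(-1 + (5 + 7)) = -147*(-1 + 12) = -147*11 = -1617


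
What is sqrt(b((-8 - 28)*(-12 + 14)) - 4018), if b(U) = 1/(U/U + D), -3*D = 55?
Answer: I*sqrt(2716207)/26 ≈ 63.388*I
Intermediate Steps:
D = -55/3 (D = -1/3*55 = -55/3 ≈ -18.333)
b(U) = -3/52 (b(U) = 1/(U/U - 55/3) = 1/(1 - 55/3) = 1/(-52/3) = -3/52)
sqrt(b((-8 - 28)*(-12 + 14)) - 4018) = sqrt(-3/52 - 4018) = sqrt(-208939/52) = I*sqrt(2716207)/26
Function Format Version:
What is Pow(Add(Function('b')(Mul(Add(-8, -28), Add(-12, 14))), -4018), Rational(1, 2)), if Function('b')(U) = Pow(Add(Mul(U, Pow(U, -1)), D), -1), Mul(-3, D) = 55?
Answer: Mul(Rational(1, 26), I, Pow(2716207, Rational(1, 2))) ≈ Mul(63.388, I)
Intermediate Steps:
D = Rational(-55, 3) (D = Mul(Rational(-1, 3), 55) = Rational(-55, 3) ≈ -18.333)
Function('b')(U) = Rational(-3, 52) (Function('b')(U) = Pow(Add(Mul(U, Pow(U, -1)), Rational(-55, 3)), -1) = Pow(Add(1, Rational(-55, 3)), -1) = Pow(Rational(-52, 3), -1) = Rational(-3, 52))
Pow(Add(Function('b')(Mul(Add(-8, -28), Add(-12, 14))), -4018), Rational(1, 2)) = Pow(Add(Rational(-3, 52), -4018), Rational(1, 2)) = Pow(Rational(-208939, 52), Rational(1, 2)) = Mul(Rational(1, 26), I, Pow(2716207, Rational(1, 2)))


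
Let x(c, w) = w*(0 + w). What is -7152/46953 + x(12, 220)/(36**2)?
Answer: 5239019/140859 ≈ 37.193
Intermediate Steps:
x(c, w) = w**2 (x(c, w) = w*w = w**2)
-7152/46953 + x(12, 220)/(36**2) = -7152/46953 + 220**2/(36**2) = -7152*1/46953 + 48400/1296 = -2384/15651 + 48400*(1/1296) = -2384/15651 + 3025/81 = 5239019/140859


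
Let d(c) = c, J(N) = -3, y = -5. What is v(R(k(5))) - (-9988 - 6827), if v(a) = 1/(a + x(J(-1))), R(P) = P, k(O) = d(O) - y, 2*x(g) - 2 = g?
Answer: 319487/19 ≈ 16815.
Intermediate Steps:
x(g) = 1 + g/2
k(O) = 5 + O (k(O) = O - 1*(-5) = O + 5 = 5 + O)
v(a) = 1/(-½ + a) (v(a) = 1/(a + (1 + (½)*(-3))) = 1/(a + (1 - 3/2)) = 1/(a - ½) = 1/(-½ + a))
v(R(k(5))) - (-9988 - 6827) = 2/(-1 + 2*(5 + 5)) - (-9988 - 6827) = 2/(-1 + 2*10) - 1*(-16815) = 2/(-1 + 20) + 16815 = 2/19 + 16815 = 319487/19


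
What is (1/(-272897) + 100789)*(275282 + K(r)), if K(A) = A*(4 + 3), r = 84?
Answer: 7587808689986840/272897 ≈ 2.7805e+10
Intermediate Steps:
K(A) = 7*A (K(A) = A*7 = 7*A)
(1/(-272897) + 100789)*(275282 + K(r)) = (1/(-272897) + 100789)*(275282 + 7*84) = (-1/272897 + 100789)*(275282 + 588) = (27505015732/272897)*275870 = 7587808689986840/272897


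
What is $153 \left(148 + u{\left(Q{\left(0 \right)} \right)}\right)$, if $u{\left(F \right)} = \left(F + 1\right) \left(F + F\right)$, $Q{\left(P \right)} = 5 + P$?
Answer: $31824$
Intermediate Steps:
$u{\left(F \right)} = 2 F \left(1 + F\right)$ ($u{\left(F \right)} = \left(1 + F\right) 2 F = 2 F \left(1 + F\right)$)
$153 \left(148 + u{\left(Q{\left(0 \right)} \right)}\right) = 153 \left(148 + 2 \left(5 + 0\right) \left(1 + \left(5 + 0\right)\right)\right) = 153 \left(148 + 2 \cdot 5 \left(1 + 5\right)\right) = 153 \left(148 + 2 \cdot 5 \cdot 6\right) = 153 \left(148 + 60\right) = 153 \cdot 208 = 31824$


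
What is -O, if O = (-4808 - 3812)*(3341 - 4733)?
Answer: -11999040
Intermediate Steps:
O = 11999040 (O = -8620*(-1392) = 11999040)
-O = -1*11999040 = -11999040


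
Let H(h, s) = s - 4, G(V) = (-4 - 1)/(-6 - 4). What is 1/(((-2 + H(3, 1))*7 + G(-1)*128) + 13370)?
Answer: 1/13399 ≈ 7.4632e-5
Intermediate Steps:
G(V) = 1/2 (G(V) = -5/(-10) = -5*(-1/10) = 1/2)
H(h, s) = -4 + s
1/(((-2 + H(3, 1))*7 + G(-1)*128) + 13370) = 1/(((-2 + (-4 + 1))*7 + (1/2)*128) + 13370) = 1/(((-2 - 3)*7 + 64) + 13370) = 1/((-5*7 + 64) + 13370) = 1/((-35 + 64) + 13370) = 1/(29 + 13370) = 1/13399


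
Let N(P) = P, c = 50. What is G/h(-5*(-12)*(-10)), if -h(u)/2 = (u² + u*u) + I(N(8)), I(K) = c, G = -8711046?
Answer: 4355523/720050 ≈ 6.0489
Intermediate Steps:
I(K) = 50
h(u) = -100 - 4*u² (h(u) = -2*((u² + u*u) + 50) = -2*((u² + u²) + 50) = -2*(2*u² + 50) = -2*(50 + 2*u²) = -100 - 4*u²)
G/h(-5*(-12)*(-10)) = -8711046/(-100 - 4*(-5*(-12)*(-10))²) = -8711046/(-100 - 4*(60*(-10))²) = -8711046/(-100 - 4*(-600)²) = -8711046/(-100 - 4*360000) = -8711046/(-100 - 1440000) = -8711046/(-1440100) = -8711046*(-1/1440100) = 4355523/720050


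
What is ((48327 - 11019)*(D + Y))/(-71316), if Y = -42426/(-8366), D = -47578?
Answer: 88383345307/3551367 ≈ 24887.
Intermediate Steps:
Y = 21213/4183 (Y = -42426*(-1/8366) = 21213/4183 ≈ 5.0712)
((48327 - 11019)*(D + Y))/(-71316) = ((48327 - 11019)*(-47578 + 21213/4183))/(-71316) = (37308*(-198997561/4183))*(-1/71316) = -7424201005788/4183*(-1/71316) = 88383345307/3551367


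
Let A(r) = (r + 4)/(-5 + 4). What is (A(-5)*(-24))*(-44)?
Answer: 1056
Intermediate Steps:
A(r) = -4 - r (A(r) = (4 + r)/(-1) = (4 + r)*(-1) = -4 - r)
(A(-5)*(-24))*(-44) = ((-4 - 1*(-5))*(-24))*(-44) = ((-4 + 5)*(-24))*(-44) = (1*(-24))*(-44) = -24*(-44) = 1056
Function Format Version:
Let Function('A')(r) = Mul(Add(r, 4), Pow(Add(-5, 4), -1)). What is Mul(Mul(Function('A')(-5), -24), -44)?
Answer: 1056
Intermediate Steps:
Function('A')(r) = Add(-4, Mul(-1, r)) (Function('A')(r) = Mul(Add(4, r), Pow(-1, -1)) = Mul(Add(4, r), -1) = Add(-4, Mul(-1, r)))
Mul(Mul(Function('A')(-5), -24), -44) = Mul(Mul(Add(-4, Mul(-1, -5)), -24), -44) = Mul(Mul(Add(-4, 5), -24), -44) = Mul(Mul(1, -24), -44) = Mul(-24, -44) = 1056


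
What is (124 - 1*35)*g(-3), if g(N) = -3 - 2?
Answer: -445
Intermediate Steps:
g(N) = -5
(124 - 1*35)*g(-3) = (124 - 1*35)*(-5) = (124 - 35)*(-5) = 89*(-5) = -445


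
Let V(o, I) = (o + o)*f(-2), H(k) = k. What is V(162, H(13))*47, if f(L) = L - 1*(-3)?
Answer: 15228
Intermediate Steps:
f(L) = 3 + L (f(L) = L + 3 = 3 + L)
V(o, I) = 2*o (V(o, I) = (o + o)*(3 - 2) = (2*o)*1 = 2*o)
V(162, H(13))*47 = (2*162)*47 = 324*47 = 15228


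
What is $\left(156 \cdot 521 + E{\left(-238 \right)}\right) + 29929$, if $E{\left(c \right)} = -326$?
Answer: $110879$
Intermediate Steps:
$\left(156 \cdot 521 + E{\left(-238 \right)}\right) + 29929 = \left(156 \cdot 521 - 326\right) + 29929 = \left(81276 - 326\right) + 29929 = 80950 + 29929 = 110879$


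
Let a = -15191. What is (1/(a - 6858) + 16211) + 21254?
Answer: 826065784/22049 ≈ 37465.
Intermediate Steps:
(1/(a - 6858) + 16211) + 21254 = (1/(-15191 - 6858) + 16211) + 21254 = (1/(-22049) + 16211) + 21254 = (-1/22049 + 16211) + 21254 = 357436338/22049 + 21254 = 826065784/22049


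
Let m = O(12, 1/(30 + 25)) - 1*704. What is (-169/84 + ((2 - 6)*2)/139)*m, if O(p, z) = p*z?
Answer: 233825351/160545 ≈ 1456.4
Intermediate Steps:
m = -38708/55 (m = 12/(30 + 25) - 1*704 = 12/55 - 704 = -38708/55 ≈ -703.78)
(-169/84 + ((2 - 6)*2)/139)*m = (-169/84 + ((2 - 6)*2)/139)*(-38708/55) = (-169*1/84 - 4*2*(1/139))*(-38708/55) = (-169/84 - 8*1/139)*(-38708/55) = (-169/84 - 8/139)*(-38708/55) = -24163/11676*(-38708/55) = 233825351/160545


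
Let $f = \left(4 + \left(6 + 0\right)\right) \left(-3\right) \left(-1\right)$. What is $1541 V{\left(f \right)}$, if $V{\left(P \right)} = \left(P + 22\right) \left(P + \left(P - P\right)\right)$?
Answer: $2403960$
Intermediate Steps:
$f = 30$ ($f = \left(4 + 6\right) \left(-3\right) \left(-1\right) = 10 \left(-3\right) \left(-1\right) = \left(-30\right) \left(-1\right) = 30$)
$V{\left(P \right)} = P \left(22 + P\right)$ ($V{\left(P \right)} = \left(22 + P\right) \left(P + 0\right) = \left(22 + P\right) P = P \left(22 + P\right)$)
$1541 V{\left(f \right)} = 1541 \cdot 30 \left(22 + 30\right) = 1541 \cdot 30 \cdot 52 = 1541 \cdot 1560 = 2403960$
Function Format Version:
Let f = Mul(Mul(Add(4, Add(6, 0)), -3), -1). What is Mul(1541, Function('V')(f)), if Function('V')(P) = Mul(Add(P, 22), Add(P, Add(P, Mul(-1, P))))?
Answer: 2403960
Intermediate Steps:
f = 30 (f = Mul(Mul(Add(4, 6), -3), -1) = Mul(Mul(10, -3), -1) = Mul(-30, -1) = 30)
Function('V')(P) = Mul(P, Add(22, P)) (Function('V')(P) = Mul(Add(22, P), Add(P, 0)) = Mul(Add(22, P), P) = Mul(P, Add(22, P)))
Mul(1541, Function('V')(f)) = Mul(1541, Mul(30, Add(22, 30))) = Mul(1541, Mul(30, 52)) = Mul(1541, 1560) = 2403960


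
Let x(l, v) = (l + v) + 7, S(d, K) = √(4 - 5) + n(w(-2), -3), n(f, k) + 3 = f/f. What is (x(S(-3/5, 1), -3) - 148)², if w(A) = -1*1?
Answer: (146 - I)² ≈ 21315.0 - 292.0*I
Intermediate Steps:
w(A) = -1
n(f, k) = -2 (n(f, k) = -3 + f/f = -3 + 1 = -2)
S(d, K) = -2 + I (S(d, K) = √(4 - 5) - 2 = √(-1) - 2 = I - 2 = -2 + I)
x(l, v) = 7 + l + v
(x(S(-3/5, 1), -3) - 148)² = ((7 + (-2 + I) - 3) - 148)² = ((2 + I) - 148)² = (-146 + I)²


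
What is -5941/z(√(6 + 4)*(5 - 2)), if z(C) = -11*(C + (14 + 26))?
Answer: 23764/1661 - 17823*√10/16610 ≈ 10.914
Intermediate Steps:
z(C) = -440 - 11*C (z(C) = -11*(C + 40) = -11*(40 + C) = -440 - 11*C)
-5941/z(√(6 + 4)*(5 - 2)) = -5941/(-440 - 11*√(6 + 4)*(5 - 2)) = -5941/(-440 - 11*√10*3) = -5941/(-440 - 33*√10)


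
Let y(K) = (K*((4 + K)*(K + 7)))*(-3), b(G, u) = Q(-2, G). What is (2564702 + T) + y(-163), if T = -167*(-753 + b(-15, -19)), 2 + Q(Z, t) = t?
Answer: 14822448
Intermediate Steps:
Q(Z, t) = -2 + t
b(G, u) = -2 + G
T = 128590 (T = -167*(-753 + (-2 - 15)) = -167*(-753 - 17) = -167*(-770) = 128590)
y(K) = -3*K*(4 + K)*(7 + K) (y(K) = (K*((4 + K)*(7 + K)))*(-3) = (K*(4 + K)*(7 + K))*(-3) = -3*K*(4 + K)*(7 + K))
(2564702 + T) + y(-163) = (2564702 + 128590) - 3*(-163)*(28 + (-163)² + 11*(-163)) = 2693292 - 3*(-163)*(28 + 26569 - 1793) = 2693292 - 3*(-163)*24804 = 2693292 + 12129156 = 14822448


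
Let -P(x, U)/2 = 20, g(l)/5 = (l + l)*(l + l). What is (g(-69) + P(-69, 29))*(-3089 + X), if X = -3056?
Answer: -584881100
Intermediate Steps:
g(l) = 20*l**2 (g(l) = 5*((l + l)*(l + l)) = 5*((2*l)*(2*l)) = 5*(4*l**2) = 20*l**2)
P(x, U) = -40 (P(x, U) = -2*20 = -40)
(g(-69) + P(-69, 29))*(-3089 + X) = (20*(-69)**2 - 40)*(-3089 - 3056) = (20*4761 - 40)*(-6145) = (95220 - 40)*(-6145) = 95180*(-6145) = -584881100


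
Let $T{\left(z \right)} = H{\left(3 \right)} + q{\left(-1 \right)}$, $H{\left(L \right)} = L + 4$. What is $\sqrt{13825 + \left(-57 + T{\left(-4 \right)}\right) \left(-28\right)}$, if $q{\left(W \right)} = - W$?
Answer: $\sqrt{15197} \approx 123.28$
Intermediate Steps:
$H{\left(L \right)} = 4 + L$
$T{\left(z \right)} = 8$ ($T{\left(z \right)} = \left(4 + 3\right) - -1 = 7 + 1 = 8$)
$\sqrt{13825 + \left(-57 + T{\left(-4 \right)}\right) \left(-28\right)} = \sqrt{13825 + \left(-57 + 8\right) \left(-28\right)} = \sqrt{13825 - -1372} = \sqrt{13825 + 1372} = \sqrt{15197}$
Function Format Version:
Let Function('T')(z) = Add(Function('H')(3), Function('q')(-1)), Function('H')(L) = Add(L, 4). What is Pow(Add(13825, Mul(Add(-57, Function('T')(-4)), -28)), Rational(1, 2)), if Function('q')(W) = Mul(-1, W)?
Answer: Pow(15197, Rational(1, 2)) ≈ 123.28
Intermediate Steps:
Function('H')(L) = Add(4, L)
Function('T')(z) = 8 (Function('T')(z) = Add(Add(4, 3), Mul(-1, -1)) = Add(7, 1) = 8)
Pow(Add(13825, Mul(Add(-57, Function('T')(-4)), -28)), Rational(1, 2)) = Pow(Add(13825, Mul(Add(-57, 8), -28)), Rational(1, 2)) = Pow(Add(13825, Mul(-49, -28)), Rational(1, 2)) = Pow(Add(13825, 1372), Rational(1, 2)) = Pow(15197, Rational(1, 2))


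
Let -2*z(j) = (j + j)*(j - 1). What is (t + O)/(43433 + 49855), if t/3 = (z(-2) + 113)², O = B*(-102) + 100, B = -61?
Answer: 40669/93288 ≈ 0.43595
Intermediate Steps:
z(j) = -j*(-1 + j) (z(j) = -(j + j)*(j - 1)/2 = -2*j*(-1 + j)/2 = -j*(-1 + j))
O = 6322 (O = -61*(-102) + 100 = 6222 + 100 = 6322)
t = 34347 (t = 3*(-2*(1 - 1*(-2)) + 113)² = 3*(-2*(1 + 2) + 113)² = 3*(-2*3 + 113)² = 3*(-6 + 113)² = 3*107² = 3*11449 = 34347)
(t + O)/(43433 + 49855) = (34347 + 6322)/(43433 + 49855) = 40669/93288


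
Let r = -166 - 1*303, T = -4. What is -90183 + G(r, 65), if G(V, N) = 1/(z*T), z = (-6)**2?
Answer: -12986353/144 ≈ -90183.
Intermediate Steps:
z = 36
r = -469 (r = -166 - 303 = -469)
G(V, N) = -1/144 (G(V, N) = 1/(36*(-4)) = 1/(-144) = -1/144)
-90183 + G(r, 65) = -90183 - 1/144 = -12986353/144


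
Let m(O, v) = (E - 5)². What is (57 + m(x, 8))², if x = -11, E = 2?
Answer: 4356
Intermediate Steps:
m(O, v) = 9 (m(O, v) = (2 - 5)² = (-3)² = 9)
(57 + m(x, 8))² = (57 + 9)² = 66² = 4356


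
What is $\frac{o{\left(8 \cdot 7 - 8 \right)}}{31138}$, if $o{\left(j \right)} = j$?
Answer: $\frac{24}{15569} \approx 0.0015415$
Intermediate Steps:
$\frac{o{\left(8 \cdot 7 - 8 \right)}}{31138} = \frac{8 \cdot 7 - 8}{31138} = \left(56 - 8\right) \frac{1}{31138} = 48 \cdot \frac{1}{31138} = \frac{24}{15569}$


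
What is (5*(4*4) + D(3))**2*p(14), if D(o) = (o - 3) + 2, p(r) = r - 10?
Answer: 26896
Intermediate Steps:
p(r) = -10 + r
D(o) = -1 + o (D(o) = (-3 + o) + 2 = -1 + o)
(5*(4*4) + D(3))**2*p(14) = (5*(4*4) + (-1 + 3))**2*(-10 + 14) = (5*16 + 2)**2*4 = (80 + 2)**2*4 = 82**2*4 = 6724*4 = 26896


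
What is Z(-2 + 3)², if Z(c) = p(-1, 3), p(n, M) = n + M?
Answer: 4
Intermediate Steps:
p(n, M) = M + n
Z(c) = 2 (Z(c) = 3 - 1 = 2)
Z(-2 + 3)² = 2² = 4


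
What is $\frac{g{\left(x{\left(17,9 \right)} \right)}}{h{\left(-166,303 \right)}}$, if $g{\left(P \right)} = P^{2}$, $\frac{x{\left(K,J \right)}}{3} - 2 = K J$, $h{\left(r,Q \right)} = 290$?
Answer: $\frac{43245}{58} \approx 745.6$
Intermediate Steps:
$x{\left(K,J \right)} = 6 + 3 J K$ ($x{\left(K,J \right)} = 6 + 3 K J = 6 + 3 J K$)
$\frac{g{\left(x{\left(17,9 \right)} \right)}}{h{\left(-166,303 \right)}} = \frac{\left(6 + 3 \cdot 9 \cdot 17\right)^{2}}{290} = \left(6 + 459\right)^{2} \cdot \frac{1}{290} = 465^{2} \cdot \frac{1}{290} = 216225 \cdot \frac{1}{290} = \frac{43245}{58}$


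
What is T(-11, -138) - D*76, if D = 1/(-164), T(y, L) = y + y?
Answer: -883/41 ≈ -21.537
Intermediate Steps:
T(y, L) = 2*y
D = -1/164 ≈ -0.0060976
T(-11, -138) - D*76 = 2*(-11) - (-1)*76/164 = -22 - 1*(-19/41) = -22 + 19/41 = -883/41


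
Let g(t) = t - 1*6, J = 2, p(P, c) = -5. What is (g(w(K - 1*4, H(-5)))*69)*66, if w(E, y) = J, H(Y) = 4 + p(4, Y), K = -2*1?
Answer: -18216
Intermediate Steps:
K = -2
H(Y) = -1 (H(Y) = 4 - 5 = -1)
w(E, y) = 2
g(t) = -6 + t (g(t) = t - 6 = -6 + t)
(g(w(K - 1*4, H(-5)))*69)*66 = ((-6 + 2)*69)*66 = -4*69*66 = -276*66 = -18216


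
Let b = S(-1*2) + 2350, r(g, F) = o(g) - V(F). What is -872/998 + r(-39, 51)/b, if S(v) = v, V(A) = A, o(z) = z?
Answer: -534319/585826 ≈ -0.91208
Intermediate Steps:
r(g, F) = g - F
b = 2348 (b = -1*2 + 2350 = -2 + 2350 = 2348)
-872/998 + r(-39, 51)/b = -872/998 + (-39 - 1*51)/2348 = -872*1/998 + (-39 - 51)*(1/2348) = -436/499 - 90*1/2348 = -436/499 - 45/1174 = -534319/585826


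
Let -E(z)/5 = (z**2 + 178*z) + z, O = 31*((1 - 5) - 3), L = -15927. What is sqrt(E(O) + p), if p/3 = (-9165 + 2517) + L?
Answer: I*sqrt(108955) ≈ 330.08*I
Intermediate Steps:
O = -217 (O = 31*(-4 - 3) = 31*(-7) = -217)
E(z) = -895*z - 5*z**2 (E(z) = -5*((z**2 + 178*z) + z) = -5*(z**2 + 179*z) = -895*z - 5*z**2)
p = -67725 (p = 3*((-9165 + 2517) - 15927) = 3*(-6648 - 15927) = 3*(-22575) = -67725)
sqrt(E(O) + p) = sqrt(-5*(-217)*(179 - 217) - 67725) = sqrt(-5*(-217)*(-38) - 67725) = sqrt(-41230 - 67725) = sqrt(-108955) = I*sqrt(108955)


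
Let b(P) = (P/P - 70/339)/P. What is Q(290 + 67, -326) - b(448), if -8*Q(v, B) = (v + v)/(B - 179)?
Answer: 13418731/76695360 ≈ 0.17496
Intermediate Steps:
b(P) = 269/(339*P) (b(P) = (1 - 70*1/339)/P = (1 - 70/339)/P = 269/(339*P))
Q(v, B) = -v/(4*(-179 + B)) (Q(v, B) = -(v + v)/(8*(B - 179)) = -2*v/(8*(-179 + B)) = -v/(4*(-179 + B)))
Q(290 + 67, -326) - b(448) = -(290 + 67)/(-716 + 4*(-326)) - 269/(339*448) = -1*357/(-716 - 1304) - 269/(339*448) = -1*357/(-2020) - 1*269/151872 = -1*357*(-1/2020) - 269/151872 = 357/2020 - 269/151872 = 13418731/76695360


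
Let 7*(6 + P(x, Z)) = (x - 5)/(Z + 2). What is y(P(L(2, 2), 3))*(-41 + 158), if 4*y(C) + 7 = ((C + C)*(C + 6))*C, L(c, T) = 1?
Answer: -77979681/171500 ≈ -454.69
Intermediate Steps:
P(x, Z) = -6 + (-5 + x)/(7*(2 + Z)) (P(x, Z) = -6 + ((x - 5)/(Z + 2))/7 = -6 + ((-5 + x)/(2 + Z))/7 = -6 + (-5 + x)/(7*(2 + Z)))
y(C) = -7/4 + C²*(6 + C)/2 (y(C) = -7/4 + (((C + C)*(C + 6))*C)/4 = -7/4 + (((2*C)*(6 + C))*C)/4 = -7/4 + ((2*C*(6 + C))*C)/4 = -7/4 + (2*C²*(6 + C))/4 = -7/4 + C²*(6 + C)/2)
y(P(L(2, 2), 3))*(-41 + 158) = (-7/4 + ((-89 + 1 - 42*3)/(7*(2 + 3)))³/2 + 3*((-89 + 1 - 42*3)/(7*(2 + 3)))²)*(-41 + 158) = (-7/4 + ((⅐)*(-89 + 1 - 126)/5)³/2 + 3*((⅐)*(-89 + 1 - 126)/5)²)*117 = (-7/4 + ((⅐)*(⅕)*(-214))³/2 + 3*((⅐)*(⅕)*(-214))²)*117 = (-7/4 + (-214/35)³/2 + 3*(-214/35)²)*117 = (-7/4 + (½)*(-9800344/42875) + 3*(45796/1225))*117 = (-7/4 - 4900172/42875 + 137388/1225)*117 = -666493/171500*117 = -77979681/171500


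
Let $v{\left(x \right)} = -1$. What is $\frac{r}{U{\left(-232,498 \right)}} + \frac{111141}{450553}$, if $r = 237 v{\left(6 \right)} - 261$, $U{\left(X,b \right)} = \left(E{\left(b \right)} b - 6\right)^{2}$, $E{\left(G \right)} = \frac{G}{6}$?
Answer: $\frac{596946547025}{2419956411264} \approx 0.24668$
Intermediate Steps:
$E{\left(G \right)} = \frac{G}{6}$ ($E{\left(G \right)} = G \frac{1}{6} = \frac{G}{6}$)
$U{\left(X,b \right)} = \left(-6 + \frac{b^{2}}{6}\right)^{2}$ ($U{\left(X,b \right)} = \left(\frac{b}{6} b - 6\right)^{2} = \left(\frac{b^{2}}{6} - 6\right)^{2} = \left(-6 + \frac{b^{2}}{6}\right)^{2}$)
$r = -498$ ($r = 237 \left(-1\right) - 261 = -237 - 261 = -498$)
$\frac{r}{U{\left(-232,498 \right)}} + \frac{111141}{450553} = - \frac{498}{\frac{1}{36} \left(-36 + 498^{2}\right)^{2}} + \frac{111141}{450553} = - \frac{498}{\frac{1}{36} \left(-36 + 248004\right)^{2}} + 111141 \cdot \frac{1}{450553} = - \frac{498}{\frac{1}{36} \cdot 247968^{2}} + \frac{2097}{8501} = - \frac{498}{\frac{1}{36} \cdot 61488129024} + \frac{2097}{8501} = - \frac{498}{1708003584} + \frac{2097}{8501} = \left(-498\right) \frac{1}{1708003584} + \frac{2097}{8501} = - \frac{83}{284667264} + \frac{2097}{8501} = \frac{596946547025}{2419956411264}$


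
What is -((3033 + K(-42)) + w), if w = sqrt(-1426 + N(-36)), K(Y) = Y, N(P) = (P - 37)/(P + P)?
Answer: -2991 - I*sqrt(205198)/12 ≈ -2991.0 - 37.749*I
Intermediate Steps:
N(P) = (-37 + P)/(2*P) (N(P) = (-37 + P)/((2*P)) = (-37 + P)*(1/(2*P)) = (-37 + P)/(2*P))
w = I*sqrt(205198)/12 (w = sqrt(-1426 + (1/2)*(-37 - 36)/(-36)) = sqrt(-1426 + (1/2)*(-1/36)*(-73)) = sqrt(-1426 + 73/72) = sqrt(-102599/72) = I*sqrt(205198)/12 ≈ 37.749*I)
-((3033 + K(-42)) + w) = -((3033 - 42) + I*sqrt(205198)/12) = -(2991 + I*sqrt(205198)/12) = -2991 - I*sqrt(205198)/12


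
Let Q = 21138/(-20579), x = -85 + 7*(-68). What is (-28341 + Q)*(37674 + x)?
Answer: -1665090666477/1583 ≈ -1.0519e+9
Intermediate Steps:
x = -561 (x = -85 - 476 = -561)
Q = -1626/1583 (Q = 21138*(-1/20579) = -1626/1583 ≈ -1.0272)
(-28341 + Q)*(37674 + x) = (-28341 - 1626/1583)*(37674 - 561) = -44865429/1583*37113 = -1665090666477/1583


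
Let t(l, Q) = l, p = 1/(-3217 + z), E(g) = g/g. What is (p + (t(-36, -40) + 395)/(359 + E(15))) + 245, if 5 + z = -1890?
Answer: 1571921/6390 ≈ 246.00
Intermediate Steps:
z = -1895 (z = -5 - 1890 = -1895)
E(g) = 1
p = -1/5112 (p = 1/(-3217 - 1895) = 1/(-5112) = -1/5112 ≈ -0.00019562)
(p + (t(-36, -40) + 395)/(359 + E(15))) + 245 = (-1/5112 + (-36 + 395)/(359 + 1)) + 245 = (-1/5112 + 359/360) + 245 = 6371/6390 + 245 = 1571921/6390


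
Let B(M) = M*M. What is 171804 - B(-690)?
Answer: -304296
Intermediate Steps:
B(M) = M**2
171804 - B(-690) = 171804 - 1*(-690)**2 = 171804 - 1*476100 = 171804 - 476100 = -304296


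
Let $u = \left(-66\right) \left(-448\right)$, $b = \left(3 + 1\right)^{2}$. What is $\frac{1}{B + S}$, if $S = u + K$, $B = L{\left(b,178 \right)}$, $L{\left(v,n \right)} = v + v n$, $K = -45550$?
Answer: $- \frac{1}{13118} \approx -7.6231 \cdot 10^{-5}$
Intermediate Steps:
$b = 16$ ($b = 4^{2} = 16$)
$u = 29568$
$L{\left(v,n \right)} = v + n v$
$B = 2864$ ($B = 16 \left(1 + 178\right) = 16 \cdot 179 = 2864$)
$S = -15982$ ($S = 29568 - 45550 = -15982$)
$\frac{1}{B + S} = \frac{1}{2864 - 15982} = \frac{1}{-13118} = - \frac{1}{13118}$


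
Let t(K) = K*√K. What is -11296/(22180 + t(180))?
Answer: -3131816/6076505 + 152496*√5/6076505 ≈ -0.45928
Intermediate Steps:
t(K) = K^(3/2)
-11296/(22180 + t(180)) = -11296/(22180 + 180^(3/2)) = -11296/(22180 + 1080*√5)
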